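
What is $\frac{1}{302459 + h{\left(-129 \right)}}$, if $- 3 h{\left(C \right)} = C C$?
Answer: $\frac{1}{296912} \approx 3.368 \cdot 10^{-6}$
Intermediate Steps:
$h{\left(C \right)} = - \frac{C^{2}}{3}$ ($h{\left(C \right)} = - \frac{C C}{3} = - \frac{C^{2}}{3}$)
$\frac{1}{302459 + h{\left(-129 \right)}} = \frac{1}{302459 - \frac{\left(-129\right)^{2}}{3}} = \frac{1}{302459 - 5547} = \frac{1}{296912}$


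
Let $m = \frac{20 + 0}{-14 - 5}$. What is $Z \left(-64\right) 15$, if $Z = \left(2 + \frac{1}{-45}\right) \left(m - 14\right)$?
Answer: $\frac{1629056}{57} \approx 28580.0$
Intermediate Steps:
$m = - \frac{20}{19}$ ($m = \frac{20}{-19} = 20 \left(- \frac{1}{19}\right) = - \frac{20}{19} \approx -1.0526$)
$Z = - \frac{25454}{855}$ ($Z = \left(2 + \frac{1}{-45}\right) \left(- \frac{20}{19} - 14\right) = \left(2 - \frac{1}{45}\right) \left(- \frac{286}{19}\right) = \frac{89}{45} \left(- \frac{286}{19}\right) = - \frac{25454}{855} \approx -29.771$)
$Z \left(-64\right) 15 = \left(- \frac{25454}{855}\right) \left(-64\right) 15 = \frac{1629056}{855} \cdot 15 = \frac{1629056}{57}$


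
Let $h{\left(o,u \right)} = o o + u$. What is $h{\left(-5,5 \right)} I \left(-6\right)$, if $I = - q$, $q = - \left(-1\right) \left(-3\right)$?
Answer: $-540$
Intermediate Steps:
$h{\left(o,u \right)} = u + o^{2}$ ($h{\left(o,u \right)} = o^{2} + u = u + o^{2}$)
$q = -3$ ($q = \left(-1\right) 3 = -3$)
$I = 3$ ($I = \left(-1\right) \left(-3\right) = 3$)
$h{\left(-5,5 \right)} I \left(-6\right) = \left(5 + \left(-5\right)^{2}\right) 3 \left(-6\right) = \left(5 + 25\right) 3 \left(-6\right) = 30 \cdot 3 \left(-6\right) = 90 \left(-6\right) = -540$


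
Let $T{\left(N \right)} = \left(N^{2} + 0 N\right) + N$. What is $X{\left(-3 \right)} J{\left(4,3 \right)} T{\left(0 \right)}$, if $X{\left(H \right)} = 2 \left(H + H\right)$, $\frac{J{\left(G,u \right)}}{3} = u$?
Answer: $0$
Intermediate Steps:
$T{\left(N \right)} = N + N^{2}$ ($T{\left(N \right)} = \left(N^{2} + 0\right) + N = N^{2} + N = N + N^{2}$)
$J{\left(G,u \right)} = 3 u$
$X{\left(H \right)} = 4 H$ ($X{\left(H \right)} = 2 \cdot 2 H = 4 H$)
$X{\left(-3 \right)} J{\left(4,3 \right)} T{\left(0 \right)} = 4 \left(-3\right) 3 \cdot 3 \cdot 0 \left(1 + 0\right) = \left(-12\right) 9 \cdot 0 \cdot 1 = \left(-108\right) 0 = 0$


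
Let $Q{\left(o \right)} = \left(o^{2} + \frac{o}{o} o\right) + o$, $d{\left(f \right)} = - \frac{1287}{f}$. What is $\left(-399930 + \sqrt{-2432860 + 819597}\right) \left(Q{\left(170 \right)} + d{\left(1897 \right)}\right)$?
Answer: $- \frac{22182914510490}{1897} + \frac{55466993 i \sqrt{1613263}}{1897} \approx -1.1694 \cdot 10^{10} + 3.7138 \cdot 10^{7} i$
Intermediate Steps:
$Q{\left(o \right)} = o^{2} + 2 o$ ($Q{\left(o \right)} = \left(o^{2} + 1 o\right) + o = \left(o^{2} + o\right) + o = \left(o + o^{2}\right) + o = o^{2} + 2 o$)
$\left(-399930 + \sqrt{-2432860 + 819597}\right) \left(Q{\left(170 \right)} + d{\left(1897 \right)}\right) = \left(-399930 + \sqrt{-2432860 + 819597}\right) \left(170 \left(2 + 170\right) - \frac{1287}{1897}\right) = \left(-399930 + \sqrt{-1613263}\right) \left(170 \cdot 172 - \frac{1287}{1897}\right) = \left(-399930 + i \sqrt{1613263}\right) \left(29240 - \frac{1287}{1897}\right) = \left(-399930 + i \sqrt{1613263}\right) \frac{55466993}{1897} = - \frac{22182914510490}{1897} + \frac{55466993 i \sqrt{1613263}}{1897}$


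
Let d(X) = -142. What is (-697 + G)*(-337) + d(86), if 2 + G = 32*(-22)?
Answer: 472669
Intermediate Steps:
G = -706 (G = -2 + 32*(-22) = -2 - 704 = -706)
(-697 + G)*(-337) + d(86) = (-697 - 706)*(-337) - 142 = -1403*(-337) - 142 = 472811 - 142 = 472669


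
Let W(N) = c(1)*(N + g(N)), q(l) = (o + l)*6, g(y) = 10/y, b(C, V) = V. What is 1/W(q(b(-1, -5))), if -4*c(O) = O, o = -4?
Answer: 108/1463 ≈ 0.073821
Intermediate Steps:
c(O) = -O/4
q(l) = -24 + 6*l (q(l) = (-4 + l)*6 = -24 + 6*l)
W(N) = -5/(2*N) - N/4 (W(N) = (-¼*1)*(N + 10/N) = -(N + 10/N)/4 = -5/(2*N) - N/4)
1/W(q(b(-1, -5))) = 1/((-10 - (-24 + 6*(-5))²)/(4*(-24 + 6*(-5)))) = 1/((-10 - (-24 - 30)²)/(4*(-24 - 30))) = 1/((¼)*(-10 - 1*(-54)²)/(-54)) = 1/((¼)*(-1/54)*(-10 - 1*2916)) = 1/((¼)*(-1/54)*(-10 - 2916)) = 1/((¼)*(-1/54)*(-2926)) = 1/(1463/108) = 108/1463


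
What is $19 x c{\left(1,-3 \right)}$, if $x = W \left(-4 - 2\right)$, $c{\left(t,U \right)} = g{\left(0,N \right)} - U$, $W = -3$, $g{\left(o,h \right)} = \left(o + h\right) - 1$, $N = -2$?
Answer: $0$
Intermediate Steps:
$g{\left(o,h \right)} = -1 + h + o$ ($g{\left(o,h \right)} = \left(h + o\right) - 1 = -1 + h + o$)
$c{\left(t,U \right)} = -3 - U$ ($c{\left(t,U \right)} = \left(-1 - 2 + 0\right) - U = -3 - U$)
$x = 18$ ($x = - 3 \left(-4 - 2\right) = \left(-3\right) \left(-6\right) = 18$)
$19 x c{\left(1,-3 \right)} = 19 \cdot 18 \left(-3 - -3\right) = 342 \left(-3 + 3\right) = 342 \cdot 0 = 0$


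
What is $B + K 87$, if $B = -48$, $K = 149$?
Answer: $12915$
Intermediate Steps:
$B + K 87 = -48 + 149 \cdot 87 = -48 + 12963 = 12915$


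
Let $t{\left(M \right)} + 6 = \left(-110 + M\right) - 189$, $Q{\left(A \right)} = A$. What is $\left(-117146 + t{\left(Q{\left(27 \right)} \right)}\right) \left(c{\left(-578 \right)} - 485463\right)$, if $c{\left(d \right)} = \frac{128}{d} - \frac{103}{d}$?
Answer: $\frac{16474448580968}{289} \approx 5.7005 \cdot 10^{10}$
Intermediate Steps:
$t{\left(M \right)} = -305 + M$ ($t{\left(M \right)} = -6 + \left(\left(-110 + M\right) - 189\right) = -6 + \left(-299 + M\right) = -305 + M$)
$c{\left(d \right)} = \frac{25}{d}$
$\left(-117146 + t{\left(Q{\left(27 \right)} \right)}\right) \left(c{\left(-578 \right)} - 485463\right) = \left(-117146 + \left(-305 + 27\right)\right) \left(\frac{25}{-578} - 485463\right) = \left(-117146 - 278\right) \left(25 \left(- \frac{1}{578}\right) - 485463\right) = - 117424 \left(- \frac{25}{578} - 485463\right) = \left(-117424\right) \left(- \frac{280597639}{578}\right) = \frac{16474448580968}{289}$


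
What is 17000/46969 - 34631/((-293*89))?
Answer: 2069892439/1224810613 ≈ 1.6900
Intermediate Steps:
17000/46969 - 34631/((-293*89)) = 17000*(1/46969) - 34631/(-26077) = 17000/46969 - 34631*(-1/26077) = 17000/46969 + 34631/26077 = 2069892439/1224810613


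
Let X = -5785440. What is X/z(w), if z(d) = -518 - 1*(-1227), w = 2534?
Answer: -8160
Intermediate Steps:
z(d) = 709 (z(d) = -518 + 1227 = 709)
X/z(w) = -5785440/709 = -5785440*1/709 = -8160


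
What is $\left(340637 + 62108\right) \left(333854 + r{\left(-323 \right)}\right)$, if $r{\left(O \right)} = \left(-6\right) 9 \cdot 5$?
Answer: $134349288080$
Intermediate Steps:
$r{\left(O \right)} = -270$ ($r{\left(O \right)} = \left(-54\right) 5 = -270$)
$\left(340637 + 62108\right) \left(333854 + r{\left(-323 \right)}\right) = \left(340637 + 62108\right) \left(333854 - 270\right) = 402745 \cdot 333584 = 134349288080$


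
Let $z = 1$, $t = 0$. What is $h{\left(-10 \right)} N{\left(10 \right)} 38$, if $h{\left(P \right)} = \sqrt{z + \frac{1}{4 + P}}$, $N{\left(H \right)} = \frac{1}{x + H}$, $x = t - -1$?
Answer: $\frac{19 \sqrt{30}}{33} \approx 3.1536$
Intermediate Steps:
$x = 1$ ($x = 0 - -1 = 0 + 1 = 1$)
$N{\left(H \right)} = \frac{1}{1 + H}$
$h{\left(P \right)} = \sqrt{1 + \frac{1}{4 + P}}$
$h{\left(-10 \right)} N{\left(10 \right)} 38 = \frac{\sqrt{\frac{5 - 10}{4 - 10}}}{1 + 10} \cdot 38 = \frac{\sqrt{\frac{1}{-6} \left(-5\right)}}{11} \cdot 38 = \sqrt{\left(- \frac{1}{6}\right) \left(-5\right)} \frac{1}{11} \cdot 38 = \sqrt{\frac{5}{6}} \cdot \frac{1}{11} \cdot 38 = \frac{\sqrt{30}}{6} \cdot \frac{1}{11} \cdot 38 = \frac{\sqrt{30}}{66} \cdot 38 = \frac{19 \sqrt{30}}{33}$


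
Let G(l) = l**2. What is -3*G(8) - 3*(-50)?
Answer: -42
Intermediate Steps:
-3*G(8) - 3*(-50) = -3*8**2 - 3*(-50) = -3*64 + 150 = -192 + 150 = -42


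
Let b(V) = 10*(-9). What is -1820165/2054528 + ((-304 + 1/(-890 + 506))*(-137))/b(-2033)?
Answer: -257194589969/554722560 ≈ -463.65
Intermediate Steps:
b(V) = -90
-1820165/2054528 + ((-304 + 1/(-890 + 506))*(-137))/b(-2033) = -1820165/2054528 + ((-304 + 1/(-890 + 506))*(-137))/(-90) = -1820165*1/2054528 + ((-304 + 1/(-384))*(-137))*(-1/90) = -1820165/2054528 + ((-304 - 1/384)*(-137))*(-1/90) = -1820165/2054528 - 116737/384*(-137)*(-1/90) = -1820165/2054528 + (15992969/384)*(-1/90) = -1820165/2054528 - 15992969/34560 = -257194589969/554722560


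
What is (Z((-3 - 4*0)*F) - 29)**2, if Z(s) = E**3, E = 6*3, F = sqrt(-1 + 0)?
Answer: 33674809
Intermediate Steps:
F = I (F = sqrt(-1) = I ≈ 1.0*I)
E = 18
Z(s) = 5832 (Z(s) = 18**3 = 5832)
(Z((-3 - 4*0)*F) - 29)**2 = (5832 - 29)**2 = 5803**2 = 33674809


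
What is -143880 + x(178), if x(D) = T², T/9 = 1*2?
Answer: -143556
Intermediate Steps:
T = 18 (T = 9*(1*2) = 9*2 = 18)
x(D) = 324 (x(D) = 18² = 324)
-143880 + x(178) = -143880 + 324 = -143556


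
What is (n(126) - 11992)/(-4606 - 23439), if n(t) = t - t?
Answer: 11992/28045 ≈ 0.42760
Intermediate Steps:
n(t) = 0
(n(126) - 11992)/(-4606 - 23439) = (0 - 11992)/(-4606 - 23439) = -11992/(-28045) = -11992*(-1/28045) = 11992/28045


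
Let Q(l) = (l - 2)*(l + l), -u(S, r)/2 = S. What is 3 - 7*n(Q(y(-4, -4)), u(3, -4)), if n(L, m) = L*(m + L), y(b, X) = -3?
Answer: -5037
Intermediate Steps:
u(S, r) = -2*S
Q(l) = 2*l*(-2 + l) (Q(l) = (-2 + l)*(2*l) = 2*l*(-2 + l))
n(L, m) = L*(L + m)
3 - 7*n(Q(y(-4, -4)), u(3, -4)) = 3 - 7*2*(-3)*(-2 - 3)*(2*(-3)*(-2 - 3) - 2*3) = 3 - 7*2*(-3)*(-5)*(2*(-3)*(-5) - 6) = 3 - 210*(30 - 6) = 3 - 210*24 = 3 - 7*720 = 3 - 5040 = -5037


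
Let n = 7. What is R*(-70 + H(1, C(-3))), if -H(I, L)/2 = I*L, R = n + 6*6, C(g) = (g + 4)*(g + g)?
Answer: -2494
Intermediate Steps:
C(g) = 2*g*(4 + g) (C(g) = (4 + g)*(2*g) = 2*g*(4 + g))
R = 43 (R = 7 + 6*6 = 7 + 36 = 43)
H(I, L) = -2*I*L
R*(-70 + H(1, C(-3))) = 43*(-70 - 2*1*2*(-3)*(4 - 3)) = 43*(-70 - 2*1*2*(-3)*1) = 43*(-70 - 2*1*(-6)) = 43*(-70 + 12) = 43*(-58) = -2494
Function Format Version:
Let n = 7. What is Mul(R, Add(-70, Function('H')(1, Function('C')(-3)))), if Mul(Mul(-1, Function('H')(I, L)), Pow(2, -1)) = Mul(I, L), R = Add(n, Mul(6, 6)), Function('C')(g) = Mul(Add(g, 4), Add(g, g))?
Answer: -2494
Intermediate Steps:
Function('C')(g) = Mul(2, g, Add(4, g)) (Function('C')(g) = Mul(Add(4, g), Mul(2, g)) = Mul(2, g, Add(4, g)))
R = 43 (R = Add(7, Mul(6, 6)) = Add(7, 36) = 43)
Function('H')(I, L) = Mul(-2, I, L) (Function('H')(I, L) = Mul(-2, Mul(I, L)) = Mul(-2, I, L))
Mul(R, Add(-70, Function('H')(1, Function('C')(-3)))) = Mul(43, Add(-70, Mul(-2, 1, Mul(2, -3, Add(4, -3))))) = Mul(43, Add(-70, Mul(-2, 1, Mul(2, -3, 1)))) = Mul(43, Add(-70, Mul(-2, 1, -6))) = Mul(43, Add(-70, 12)) = Mul(43, -58) = -2494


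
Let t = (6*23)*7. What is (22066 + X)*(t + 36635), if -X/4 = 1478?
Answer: 607406554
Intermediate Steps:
X = -5912 (X = -4*1478 = -5912)
t = 966 (t = 138*7 = 966)
(22066 + X)*(t + 36635) = (22066 - 5912)*(966 + 36635) = 16154*37601 = 607406554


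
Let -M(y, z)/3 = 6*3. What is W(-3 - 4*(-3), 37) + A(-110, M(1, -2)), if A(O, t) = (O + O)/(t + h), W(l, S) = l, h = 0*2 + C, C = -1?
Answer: 13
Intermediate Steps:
M(y, z) = -54 (M(y, z) = -18*3 = -3*18 = -54)
h = -1 (h = 0*2 - 1 = 0 - 1 = -1)
A(O, t) = 2*O/(-1 + t) (A(O, t) = (O + O)/(t - 1) = (2*O)/(-1 + t) = 2*O/(-1 + t))
W(-3 - 4*(-3), 37) + A(-110, M(1, -2)) = (-3 - 4*(-3)) + 2*(-110)/(-1 - 54) = (-3 + 12) + 2*(-110)/(-55) = 9 + 2*(-110)*(-1/55) = 9 + 4 = 13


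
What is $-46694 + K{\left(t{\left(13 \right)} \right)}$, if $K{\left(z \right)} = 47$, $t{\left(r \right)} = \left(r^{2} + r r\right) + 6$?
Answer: $-46647$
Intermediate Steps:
$t{\left(r \right)} = 6 + 2 r^{2}$ ($t{\left(r \right)} = \left(r^{2} + r^{2}\right) + 6 = 2 r^{2} + 6 = 6 + 2 r^{2}$)
$-46694 + K{\left(t{\left(13 \right)} \right)} = -46694 + 47 = -46647$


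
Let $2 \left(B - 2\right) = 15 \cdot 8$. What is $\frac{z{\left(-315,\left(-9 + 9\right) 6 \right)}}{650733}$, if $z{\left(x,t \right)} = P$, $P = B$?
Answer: $\frac{62}{650733} \approx 9.5277 \cdot 10^{-5}$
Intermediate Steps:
$B = 62$ ($B = 2 + \frac{15 \cdot 8}{2} = 2 + \frac{1}{2} \cdot 120 = 2 + 60 = 62$)
$P = 62$
$z{\left(x,t \right)} = 62$
$\frac{z{\left(-315,\left(-9 + 9\right) 6 \right)}}{650733} = \frac{62}{650733}$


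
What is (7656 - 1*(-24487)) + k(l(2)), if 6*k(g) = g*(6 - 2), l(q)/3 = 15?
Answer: 32173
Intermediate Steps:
l(q) = 45 (l(q) = 3*15 = 45)
k(g) = 2*g/3 (k(g) = (g*(6 - 2))/6 = (g*4)/6 = (4*g)/6 = 2*g/3)
(7656 - 1*(-24487)) + k(l(2)) = (7656 - 1*(-24487)) + (2/3)*45 = (7656 + 24487) + 30 = 32143 + 30 = 32173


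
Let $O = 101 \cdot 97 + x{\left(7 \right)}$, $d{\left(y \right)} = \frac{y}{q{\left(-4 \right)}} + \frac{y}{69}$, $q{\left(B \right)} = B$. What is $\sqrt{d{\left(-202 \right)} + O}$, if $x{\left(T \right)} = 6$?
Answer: $\frac{\sqrt{187594302}}{138} \approx 99.25$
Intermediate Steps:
$d{\left(y \right)} = - \frac{65 y}{276}$ ($d{\left(y \right)} = \frac{y}{-4} + \frac{y}{69} = y \left(- \frac{1}{4}\right) + y \frac{1}{69} = - \frac{y}{4} + \frac{y}{69} = - \frac{65 y}{276}$)
$O = 9803$ ($O = 101 \cdot 97 + 6 = 9797 + 6 = 9803$)
$\sqrt{d{\left(-202 \right)} + O} = \sqrt{\left(- \frac{65}{276}\right) \left(-202\right) + 9803} = \sqrt{\frac{6565}{138} + 9803} = \sqrt{\frac{1359379}{138}} = \frac{\sqrt{187594302}}{138}$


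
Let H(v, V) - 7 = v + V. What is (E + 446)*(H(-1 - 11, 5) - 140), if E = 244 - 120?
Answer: -79800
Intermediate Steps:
E = 124
H(v, V) = 7 + V + v (H(v, V) = 7 + (v + V) = 7 + (V + v) = 7 + V + v)
(E + 446)*(H(-1 - 11, 5) - 140) = (124 + 446)*((7 + 5 + (-1 - 11)) - 140) = 570*((7 + 5 - 12) - 140) = 570*(0 - 140) = 570*(-140) = -79800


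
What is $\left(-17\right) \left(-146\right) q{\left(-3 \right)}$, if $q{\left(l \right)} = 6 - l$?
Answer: $22338$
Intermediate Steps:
$\left(-17\right) \left(-146\right) q{\left(-3 \right)} = \left(-17\right) \left(-146\right) \left(6 - -3\right) = 2482 \left(6 + 3\right) = 2482 \cdot 9 = 22338$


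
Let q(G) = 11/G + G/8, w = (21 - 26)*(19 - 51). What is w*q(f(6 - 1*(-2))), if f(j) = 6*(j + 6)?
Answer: 35720/21 ≈ 1701.0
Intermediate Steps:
w = 160 (w = -5*(-32) = 160)
f(j) = 36 + 6*j (f(j) = 6*(6 + j) = 36 + 6*j)
q(G) = 11/G + G/8 (q(G) = 11/G + G*(1/8) = 11/G + G/8)
w*q(f(6 - 1*(-2))) = 160*(11/(36 + 6*(6 - 1*(-2))) + (36 + 6*(6 - 1*(-2)))/8) = 160*(11/(36 + 6*(6 + 2)) + (36 + 6*(6 + 2))/8) = 160*(11/(36 + 6*8) + (36 + 6*8)/8) = 160*(11/(36 + 48) + (36 + 48)/8) = 160*(11/84 + (1/8)*84) = 160*(11*(1/84) + 21/2) = 160*(11/84 + 21/2) = 160*(893/84) = 35720/21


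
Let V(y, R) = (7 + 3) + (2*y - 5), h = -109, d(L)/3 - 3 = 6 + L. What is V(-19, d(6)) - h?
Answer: 76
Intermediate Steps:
d(L) = 27 + 3*L (d(L) = 9 + 3*(6 + L) = 9 + (18 + 3*L) = 27 + 3*L)
V(y, R) = 5 + 2*y (V(y, R) = 10 + (-5 + 2*y) = 5 + 2*y)
V(-19, d(6)) - h = (5 + 2*(-19)) - 1*(-109) = (5 - 38) + 109 = -33 + 109 = 76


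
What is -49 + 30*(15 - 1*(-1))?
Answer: 431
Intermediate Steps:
-49 + 30*(15 - 1*(-1)) = -49 + 30*(15 + 1) = -49 + 30*16 = -49 + 480 = 431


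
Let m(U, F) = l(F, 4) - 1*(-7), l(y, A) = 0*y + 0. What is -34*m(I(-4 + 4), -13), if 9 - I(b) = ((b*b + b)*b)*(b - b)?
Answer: -238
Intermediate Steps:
l(y, A) = 0 (l(y, A) = 0 + 0 = 0)
I(b) = 9 (I(b) = 9 - (b*b + b)*b*(b - b) = 9 - (b² + b)*b*0 = 9 - (b + b²)*b*0 = 9 - b*(b + b²)*0 = 9 - 1*0 = 9 + 0 = 9)
m(U, F) = 7 (m(U, F) = 0 - 1*(-7) = 0 + 7 = 7)
-34*m(I(-4 + 4), -13) = -34*7 = -238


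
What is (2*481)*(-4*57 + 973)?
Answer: 716690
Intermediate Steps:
(2*481)*(-4*57 + 973) = 962*(-228 + 973) = 962*745 = 716690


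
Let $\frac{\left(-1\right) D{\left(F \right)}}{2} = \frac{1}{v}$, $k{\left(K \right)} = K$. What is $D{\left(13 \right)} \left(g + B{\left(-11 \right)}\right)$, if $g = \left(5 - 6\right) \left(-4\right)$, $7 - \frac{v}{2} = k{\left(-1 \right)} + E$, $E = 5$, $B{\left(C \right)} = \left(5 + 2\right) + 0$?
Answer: $- \frac{11}{3} \approx -3.6667$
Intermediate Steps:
$B{\left(C \right)} = 7$ ($B{\left(C \right)} = 7 + 0 = 7$)
$v = 6$ ($v = 14 - 2 \left(-1 + 5\right) = 14 - 8 = 6$)
$D{\left(F \right)} = - \frac{1}{3}$ ($D{\left(F \right)} = - \frac{2}{6} = \left(-2\right) \frac{1}{6} = - \frac{1}{3}$)
$g = 4$ ($g = \left(-1\right) \left(-4\right) = 4$)
$D{\left(13 \right)} \left(g + B{\left(-11 \right)}\right) = - \frac{4 + 7}{3} = \left(- \frac{1}{3}\right) 11 = - \frac{11}{3}$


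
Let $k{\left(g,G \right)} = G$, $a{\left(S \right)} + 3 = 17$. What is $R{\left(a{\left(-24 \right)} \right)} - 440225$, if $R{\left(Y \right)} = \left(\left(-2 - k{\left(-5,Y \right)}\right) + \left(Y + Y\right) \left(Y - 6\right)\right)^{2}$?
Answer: $-396961$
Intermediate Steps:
$a{\left(S \right)} = 14$ ($a{\left(S \right)} = -3 + 17 = 14$)
$R{\left(Y \right)} = \left(-2 - Y + 2 Y \left(-6 + Y\right)\right)^{2}$ ($R{\left(Y \right)} = \left(\left(-2 - Y\right) + \left(Y + Y\right) \left(Y - 6\right)\right)^{2} = \left(\left(-2 - Y\right) + 2 Y \left(-6 + Y\right)\right)^{2} = \left(-2 - Y + 2 Y \left(-6 + Y\right)\right)^{2}$)
$R{\left(a{\left(-24 \right)} \right)} - 440225 = \left(2 - 2 \cdot 14^{2} + 13 \cdot 14\right)^{2} - 440225 = \left(2 - 392 + 182\right)^{2} - 440225 = \left(-208\right)^{2} - 440225 = 43264 - 440225 = -396961$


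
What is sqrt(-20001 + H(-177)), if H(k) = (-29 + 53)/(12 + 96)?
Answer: I*sqrt(180007)/3 ≈ 141.42*I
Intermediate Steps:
H(k) = 2/9 (H(k) = 24/108 = 24*(1/108) = 2/9)
sqrt(-20001 + H(-177)) = sqrt(-20001 + 2/9) = sqrt(-180007/9) = I*sqrt(180007)/3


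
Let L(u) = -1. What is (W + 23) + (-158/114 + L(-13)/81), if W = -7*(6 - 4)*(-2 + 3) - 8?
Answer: -613/1539 ≈ -0.39831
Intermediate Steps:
W = -22 (W = -14 - 8 = -22)
(W + 23) + (-158/114 + L(-13)/81) = (-22 + 23) + (-158/114 - 1/81) = 1 + (-158*1/114 - 1*1/81) = 1 + (-79/57 - 1/81) = 1 - 2152/1539 = -613/1539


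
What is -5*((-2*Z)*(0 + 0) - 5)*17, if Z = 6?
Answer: 425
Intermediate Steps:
-5*((-2*Z)*(0 + 0) - 5)*17 = -5*((-2*6)*(0 + 0) - 5)*17 = -5*(-12*0 - 5)*17 = -5*(0 - 5)*17 = -5*(-5)*17 = 25*17 = 425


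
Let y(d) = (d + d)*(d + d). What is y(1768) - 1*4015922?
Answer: 8487374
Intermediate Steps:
y(d) = 4*d² (y(d) = (2*d)*(2*d) = 4*d²)
y(1768) - 1*4015922 = 4*1768² - 1*4015922 = 4*3125824 - 4015922 = 12503296 - 4015922 = 8487374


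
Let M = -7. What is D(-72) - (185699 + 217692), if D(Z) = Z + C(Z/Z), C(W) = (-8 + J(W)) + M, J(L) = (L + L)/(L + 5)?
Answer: -1210433/3 ≈ -4.0348e+5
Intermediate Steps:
J(L) = 2*L/(5 + L) (J(L) = (2*L)/(5 + L) = 2*L/(5 + L))
C(W) = -15 + 2*W/(5 + W) (C(W) = (-8 + 2*W/(5 + W)) - 7 = -15 + 2*W/(5 + W))
D(Z) = -44/3 + Z (D(Z) = Z + (-75 - 13*Z/Z)/(5 + Z/Z) = Z + (-75 - 13*1)/(5 + 1) = Z + (-75 - 13)/6 = Z + (1/6)*(-88) = Z - 44/3 = -44/3 + Z)
D(-72) - (185699 + 217692) = (-44/3 - 72) - (185699 + 217692) = -260/3 - 1*403391 = -260/3 - 403391 = -1210433/3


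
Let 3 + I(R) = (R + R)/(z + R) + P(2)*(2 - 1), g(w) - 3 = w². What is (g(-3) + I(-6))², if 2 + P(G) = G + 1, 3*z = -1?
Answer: 51076/361 ≈ 141.48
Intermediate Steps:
z = -⅓ (z = (⅓)*(-1) = -⅓ ≈ -0.33333)
P(G) = -1 + G (P(G) = -2 + (G + 1) = -2 + (1 + G) = -1 + G)
g(w) = 3 + w²
I(R) = -2 + 2*R/(-⅓ + R) (I(R) = -3 + ((R + R)/(-⅓ + R) + (-1 + 2)*(2 - 1)) = -3 + ((2*R)/(-⅓ + R) + 1*1) = -3 + (2*R/(-⅓ + R) + 1) = -3 + (1 + 2*R/(-⅓ + R)) = -2 + 2*R/(-⅓ + R))
(g(-3) + I(-6))² = ((3 + (-3)²) + 2/(-1 + 3*(-6)))² = ((3 + 9) + 2/(-1 - 18))² = (12 + 2/(-19))² = (12 + 2*(-1/19))² = (12 - 2/19)² = (226/19)² = 51076/361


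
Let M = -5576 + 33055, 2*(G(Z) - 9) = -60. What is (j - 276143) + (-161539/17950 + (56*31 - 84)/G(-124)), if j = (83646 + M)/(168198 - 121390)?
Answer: -348132008032643/1260305400 ≈ -2.7623e+5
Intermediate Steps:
G(Z) = -21 (G(Z) = 9 + (1/2)*(-60) = 9 - 30 = -21)
M = 27479
j = 111125/46808 (j = (83646 + 27479)/(168198 - 121390) = 111125/46808 ≈ 2.3741)
(j - 276143) + (-161539/17950 + (56*31 - 84)/G(-124)) = (111125/46808 - 276143) + (-161539/17950 + (56*31 - 84)/(-21)) = -12925590419/46808 + (-161539*1/17950 + (1736 - 84)*(-1/21)) = -12925590419/46808 + (-161539/17950 + 1652*(-1/21)) = -12925590419/46808 + (-161539/17950 - 236/3) = -12925590419/46808 - 4720817/53850 = -348132008032643/1260305400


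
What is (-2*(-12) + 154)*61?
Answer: 10858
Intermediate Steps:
(-2*(-12) + 154)*61 = (24 + 154)*61 = 178*61 = 10858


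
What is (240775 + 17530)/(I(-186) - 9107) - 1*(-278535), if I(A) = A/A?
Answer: 2536081405/9106 ≈ 2.7851e+5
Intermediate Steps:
I(A) = 1
(240775 + 17530)/(I(-186) - 9107) - 1*(-278535) = (240775 + 17530)/(1 - 9107) - 1*(-278535) = 258305/(-9106) + 278535 = 258305*(-1/9106) + 278535 = -258305/9106 + 278535 = 2536081405/9106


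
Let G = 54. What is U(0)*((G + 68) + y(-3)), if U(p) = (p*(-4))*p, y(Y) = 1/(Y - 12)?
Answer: 0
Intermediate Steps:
y(Y) = 1/(-12 + Y)
U(p) = -4*p² (U(p) = (-4*p)*p = -4*p²)
U(0)*((G + 68) + y(-3)) = (-4*0²)*((54 + 68) + 1/(-12 - 3)) = (-4*0)*(122 + 1/(-15)) = 0*(122 - 1/15) = 0*(1829/15) = 0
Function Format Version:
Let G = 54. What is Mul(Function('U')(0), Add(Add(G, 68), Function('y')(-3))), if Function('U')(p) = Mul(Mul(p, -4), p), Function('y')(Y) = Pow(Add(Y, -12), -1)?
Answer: 0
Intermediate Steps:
Function('y')(Y) = Pow(Add(-12, Y), -1)
Function('U')(p) = Mul(-4, Pow(p, 2)) (Function('U')(p) = Mul(Mul(-4, p), p) = Mul(-4, Pow(p, 2)))
Mul(Function('U')(0), Add(Add(G, 68), Function('y')(-3))) = Mul(Mul(-4, Pow(0, 2)), Add(Add(54, 68), Pow(Add(-12, -3), -1))) = Mul(Mul(-4, 0), Add(122, Pow(-15, -1))) = Mul(0, Add(122, Rational(-1, 15))) = Mul(0, Rational(1829, 15)) = 0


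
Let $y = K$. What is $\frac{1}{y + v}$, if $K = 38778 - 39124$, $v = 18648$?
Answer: $\frac{1}{18302} \approx 5.4639 \cdot 10^{-5}$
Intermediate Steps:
$K = -346$
$y = -346$
$\frac{1}{y + v} = \frac{1}{-346 + 18648} = \frac{1}{18302}$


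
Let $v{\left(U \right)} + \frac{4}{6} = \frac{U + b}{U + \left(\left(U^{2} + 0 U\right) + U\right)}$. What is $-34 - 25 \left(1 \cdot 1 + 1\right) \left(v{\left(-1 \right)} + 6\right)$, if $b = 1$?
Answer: $- \frac{902}{3} \approx -300.67$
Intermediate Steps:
$v{\left(U \right)} = - \frac{2}{3} + \frac{1 + U}{U^{2} + 2 U}$ ($v{\left(U \right)} = - \frac{2}{3} + \frac{U + 1}{U + \left(\left(U^{2} + 0 U\right) + U\right)} = - \frac{2}{3} + \frac{1 + U}{U + \left(\left(U^{2} + 0\right) + U\right)} = - \frac{2}{3} + \frac{1 + U}{U + \left(U^{2} + U\right)} = - \frac{2}{3} + \frac{1 + U}{U + \left(U + U^{2}\right)} = - \frac{2}{3} + \frac{1 + U}{U^{2} + 2 U}$)
$-34 - 25 \left(1 \cdot 1 + 1\right) \left(v{\left(-1 \right)} + 6\right) = -34 - 25 \left(1 \cdot 1 + 1\right) \left(\frac{3 - -1 - 2 \left(-1\right)^{2}}{3 \left(-1\right) \left(2 - 1\right)} + 6\right) = -34 - 25 \left(1 + 1\right) \left(\frac{1}{3} \left(-1\right) 1^{-1} \left(3 + 1 - 2\right) + 6\right) = -34 - 25 \cdot 2 \left(\frac{1}{3} \left(-1\right) 1 \left(3 + 1 - 2\right) + 6\right) = -34 - 25 \cdot 2 \left(\frac{1}{3} \left(-1\right) 1 \cdot 2 + 6\right) = -34 - 25 \cdot 2 \left(- \frac{2}{3} + 6\right) = -34 - 25 \cdot 2 \cdot \frac{16}{3} = -34 - \frac{800}{3} = - \frac{902}{3}$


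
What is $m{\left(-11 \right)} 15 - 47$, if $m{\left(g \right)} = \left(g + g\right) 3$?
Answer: $-1037$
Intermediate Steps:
$m{\left(g \right)} = 6 g$ ($m{\left(g \right)} = 2 g 3 = 6 g$)
$m{\left(-11 \right)} 15 - 47 = 6 \left(-11\right) 15 - 47 = \left(-66\right) 15 - 47 = -990 - 47 = -1037$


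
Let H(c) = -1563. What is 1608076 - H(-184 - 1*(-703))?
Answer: 1609639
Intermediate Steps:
1608076 - H(-184 - 1*(-703)) = 1608076 - 1*(-1563) = 1608076 + 1563 = 1609639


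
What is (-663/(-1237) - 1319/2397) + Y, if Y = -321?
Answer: -951835961/2965089 ≈ -321.01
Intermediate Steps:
(-663/(-1237) - 1319/2397) + Y = (-663/(-1237) - 1319/2397) - 321 = (-663*(-1/1237) - 1319*1/2397) - 321 = (663/1237 - 1319/2397) - 321 = -42392/2965089 - 321 = -951835961/2965089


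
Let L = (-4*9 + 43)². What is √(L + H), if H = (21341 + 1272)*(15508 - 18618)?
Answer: I*√70326381 ≈ 8386.1*I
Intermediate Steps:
H = -70326430 (H = 22613*(-3110) = -70326430)
L = 49 (L = (-36 + 43)² = 7² = 49)
√(L + H) = √(49 - 70326430) = √(-70326381) = I*√70326381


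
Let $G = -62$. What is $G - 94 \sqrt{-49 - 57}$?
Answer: $-62 - 94 i \sqrt{106} \approx -62.0 - 967.79 i$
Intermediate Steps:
$G - 94 \sqrt{-49 - 57} = -62 - 94 \sqrt{-49 - 57} = -62 - 94 \sqrt{-106} = -62 - 94 i \sqrt{106}$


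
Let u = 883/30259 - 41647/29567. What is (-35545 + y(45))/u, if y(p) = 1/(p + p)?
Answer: 21519445868209/835097760 ≈ 25769.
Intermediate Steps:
y(p) = 1/(2*p)
u = -1234088912/894667853 (u = 883*(1/30259) - 41647*1/29567 = 883/30259 - 41647/29567 = -1234088912/894667853 ≈ -1.3794)
(-35545 + y(45))/u = (-35545 + (½)/45)/(-1234088912/894667853) = (-35545 + (½)*(1/45))*(-894667853/1234088912) = (-35545 + 1/90)*(-894667853/1234088912) = -3199049/90*(-894667853/1234088912) = 21519445868209/835097760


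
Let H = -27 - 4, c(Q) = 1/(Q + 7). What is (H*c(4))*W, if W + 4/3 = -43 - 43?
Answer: 8122/33 ≈ 246.12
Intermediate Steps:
c(Q) = 1/(7 + Q)
W = -262/3 (W = -4/3 + (-43 - 43) = -4/3 - 86 = -262/3 ≈ -87.333)
H = -31
(H*c(4))*W = -31/(7 + 4)*(-262/3) = -31/11*(-262/3) = 8122/33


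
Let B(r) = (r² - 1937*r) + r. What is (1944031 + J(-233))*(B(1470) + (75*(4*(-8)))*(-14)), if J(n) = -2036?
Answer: -1265054382900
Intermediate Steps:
B(r) = r² - 1936*r
(1944031 + J(-233))*(B(1470) + (75*(4*(-8)))*(-14)) = (1944031 - 2036)*(1470*(-1936 + 1470) + (75*(4*(-8)))*(-14)) = 1941995*(1470*(-466) + (75*(-32))*(-14)) = 1941995*(-685020 - 2400*(-14)) = 1941995*(-685020 + 33600) = 1941995*(-651420) = -1265054382900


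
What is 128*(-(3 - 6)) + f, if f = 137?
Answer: 521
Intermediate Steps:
128*(-(3 - 6)) + f = 128*(-(3 - 6)) + 137 = 128*(-1*(-3)) + 137 = 128*3 + 137 = 384 + 137 = 521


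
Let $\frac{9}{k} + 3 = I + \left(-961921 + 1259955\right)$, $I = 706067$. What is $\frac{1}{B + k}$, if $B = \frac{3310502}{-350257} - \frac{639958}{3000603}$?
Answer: $- \frac{1055289130046971158}{10199268600975990637} \approx -0.10347$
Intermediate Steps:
$k = \frac{9}{1004098}$ ($k = \frac{9}{-3 + \left(706067 + \left(-961921 + 1259955\right)\right)} = \frac{9}{-3 + \left(706067 + 298034\right)} = \frac{9}{-3 + 1004101} = \frac{9}{1004098} \approx 8.9633 \cdot 10^{-6}$)
$B = - \frac{10157652001912}{1050982204971}$ ($B = 3310502 \left(- \frac{1}{350257}\right) - \frac{639958}{3000603} = - \frac{3310502}{350257} - \frac{639958}{3000603} = - \frac{10157652001912}{1050982204971} \approx -9.6649$)
$\frac{1}{B + k} = \frac{1}{- \frac{10157652001912}{1050982204971} + \frac{9}{1004098}} = \frac{1}{- \frac{10199268600975990637}{1055289130046971158}} = - \frac{1055289130046971158}{10199268600975990637}$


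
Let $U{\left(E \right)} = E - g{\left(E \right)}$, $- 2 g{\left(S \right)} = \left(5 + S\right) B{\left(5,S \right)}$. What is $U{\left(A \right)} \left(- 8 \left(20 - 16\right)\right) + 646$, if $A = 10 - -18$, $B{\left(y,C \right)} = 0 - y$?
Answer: $2390$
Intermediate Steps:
$B{\left(y,C \right)} = - y$
$A = 28$ ($A = 10 + 18 = 28$)
$g{\left(S \right)} = \frac{25}{2} + \frac{5 S}{2}$ ($g{\left(S \right)} = - \frac{\left(5 + S\right) \left(\left(-1\right) 5\right)}{2} = - \frac{\left(5 + S\right) \left(-5\right)}{2} = - \frac{-25 - 5 S}{2} = \frac{25}{2} + \frac{5 S}{2}$)
$U{\left(E \right)} = - \frac{25}{2} - \frac{3 E}{2}$ ($U{\left(E \right)} = E - \left(\frac{25}{2} + \frac{5 E}{2}\right) = - \frac{25}{2} - \frac{3 E}{2}$)
$U{\left(A \right)} \left(- 8 \left(20 - 16\right)\right) + 646 = \left(- \frac{25}{2} - 42\right) \left(- 8 \left(20 - 16\right)\right) + 646 = \left(- \frac{25}{2} - 42\right) \left(\left(-8\right) 4\right) + 646 = \left(- \frac{109}{2}\right) \left(-32\right) + 646 = 1744 + 646 = 2390$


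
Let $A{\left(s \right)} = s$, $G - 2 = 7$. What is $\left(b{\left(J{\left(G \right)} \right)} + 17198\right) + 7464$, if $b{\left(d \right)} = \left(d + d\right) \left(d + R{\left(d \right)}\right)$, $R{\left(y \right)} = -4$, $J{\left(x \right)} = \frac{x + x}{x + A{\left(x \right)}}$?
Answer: $24656$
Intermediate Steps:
$G = 9$ ($G = 2 + 7 = 9$)
$J{\left(x \right)} = 1$ ($J{\left(x \right)} = \frac{x + x}{x + x} = \frac{2 x}{2 x} = 2 x \frac{1}{2 x} = 1$)
$b{\left(d \right)} = 2 d \left(-4 + d\right)$ ($b{\left(d \right)} = \left(d + d\right) \left(d - 4\right) = 2 d \left(-4 + d\right)$)
$\left(b{\left(J{\left(G \right)} \right)} + 17198\right) + 7464 = \left(2 \cdot 1 \left(-4 + 1\right) + 17198\right) + 7464 = \left(2 \cdot 1 \left(-3\right) + 17198\right) + 7464 = \left(-6 + 17198\right) + 7464 = 17192 + 7464 = 24656$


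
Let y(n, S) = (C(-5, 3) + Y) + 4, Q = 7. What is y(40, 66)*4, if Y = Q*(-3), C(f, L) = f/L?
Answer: -224/3 ≈ -74.667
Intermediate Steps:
Y = -21 (Y = 7*(-3) = -21)
y(n, S) = -56/3 (y(n, S) = (-5/3 - 21) + 4 = -68/3 + 4 = -56/3)
y(40, 66)*4 = -56/3*4 = -224/3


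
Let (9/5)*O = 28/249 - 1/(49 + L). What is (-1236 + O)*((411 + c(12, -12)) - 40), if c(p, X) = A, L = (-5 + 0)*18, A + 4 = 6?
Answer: -42357108263/91881 ≈ -4.6100e+5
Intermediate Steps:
A = 2 (A = -4 + 6 = 2)
L = -90 (L = -5*18 = -90)
c(p, X) = 2
O = 6985/91881 (O = 5*(28/249 - 1/(49 - 90))/9 = 5*(28*(1/249) - 1/(-41))/9 = 5*(28/249 - 1*(-1/41))/9 = 5*(28/249 + 1/41)/9 = (5/9)*(1397/10209) = 6985/91881 ≈ 0.076022)
(-1236 + O)*((411 + c(12, -12)) - 40) = (-1236 + 6985/91881)*((411 + 2) - 40) = -113557931*(413 - 40)/91881 = -113557931/91881*373 = -42357108263/91881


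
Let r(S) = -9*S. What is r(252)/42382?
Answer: -1134/21191 ≈ -0.053513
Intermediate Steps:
r(252)/42382 = -9*252/42382 = -2268*1/42382 = -1134/21191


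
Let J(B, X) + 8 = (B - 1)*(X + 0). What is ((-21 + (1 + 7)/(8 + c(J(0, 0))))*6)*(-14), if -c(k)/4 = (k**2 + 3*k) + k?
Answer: 8848/5 ≈ 1769.6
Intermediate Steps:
J(B, X) = -8 + X*(-1 + B) (J(B, X) = -8 + (B - 1)*(X + 0) = -8 + (-1 + B)*X = -8 + X*(-1 + B))
c(k) = -16*k - 4*k**2 (c(k) = -4*((k**2 + 3*k) + k) = -4*(k**2 + 4*k) = -16*k - 4*k**2)
((-21 + (1 + 7)/(8 + c(J(0, 0))))*6)*(-14) = ((-21 + (1 + 7)/(8 - 4*(-8 - 1*0 + 0*0)*(4 + (-8 - 1*0 + 0*0))))*6)*(-14) = ((-21 + 8/(8 - 4*(-8 + 0 + 0)*(4 + (-8 + 0 + 0))))*6)*(-14) = ((-21 + 8/(8 - 4*(-8)*(4 - 8)))*6)*(-14) = ((-21 + 8/(8 - 4*(-8)*(-4)))*6)*(-14) = ((-21 + 8/(8 - 128))*6)*(-14) = ((-21 + 8/(-120))*6)*(-14) = ((-21 + 8*(-1/120))*6)*(-14) = ((-21 - 1/15)*6)*(-14) = -316/15*6*(-14) = -632/5*(-14) = 8848/5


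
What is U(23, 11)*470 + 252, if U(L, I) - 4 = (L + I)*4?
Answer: 66052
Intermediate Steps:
U(L, I) = 4 + 4*I + 4*L (U(L, I) = 4 + (L + I)*4 = 4 + (I + L)*4 = 4 + (4*I + 4*L) = 4 + 4*I + 4*L)
U(23, 11)*470 + 252 = (4 + 4*11 + 4*23)*470 + 252 = (4 + 44 + 92)*470 + 252 = 140*470 + 252 = 65800 + 252 = 66052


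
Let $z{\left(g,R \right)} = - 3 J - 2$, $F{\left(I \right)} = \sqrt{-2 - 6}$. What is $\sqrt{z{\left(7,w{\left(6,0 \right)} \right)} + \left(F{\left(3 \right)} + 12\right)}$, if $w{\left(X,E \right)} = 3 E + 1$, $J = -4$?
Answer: $\sqrt{22 + 2 i \sqrt{2}} \approx 4.7001 + 0.30089 i$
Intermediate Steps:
$w{\left(X,E \right)} = 1 + 3 E$
$F{\left(I \right)} = 2 i \sqrt{2}$ ($F{\left(I \right)} = \sqrt{-8} = 2 i \sqrt{2}$)
$z{\left(g,R \right)} = 10$ ($z{\left(g,R \right)} = \left(-3\right) \left(-4\right) - 2 = 12 - 2 = 10$)
$\sqrt{z{\left(7,w{\left(6,0 \right)} \right)} + \left(F{\left(3 \right)} + 12\right)} = \sqrt{10 + \left(2 i \sqrt{2} + 12\right)} = \sqrt{10 + \left(12 + 2 i \sqrt{2}\right)} = \sqrt{22 + 2 i \sqrt{2}}$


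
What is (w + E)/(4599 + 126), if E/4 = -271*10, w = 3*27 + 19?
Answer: -716/315 ≈ -2.2730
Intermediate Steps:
w = 100 (w = 81 + 19 = 100)
E = -10840 (E = 4*(-271*10) = 4*(-2710) = -10840)
(w + E)/(4599 + 126) = (100 - 10840)/(4599 + 126) = -10740/4725 = -10740*1/4725 = -716/315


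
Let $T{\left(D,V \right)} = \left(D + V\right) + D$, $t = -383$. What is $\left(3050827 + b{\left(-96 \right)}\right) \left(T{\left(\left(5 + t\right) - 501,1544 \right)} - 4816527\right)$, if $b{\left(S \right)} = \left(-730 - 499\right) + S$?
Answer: $-14688661312982$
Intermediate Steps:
$T{\left(D,V \right)} = V + 2 D$
$b{\left(S \right)} = -1229 + S$
$\left(3050827 + b{\left(-96 \right)}\right) \left(T{\left(\left(5 + t\right) - 501,1544 \right)} - 4816527\right) = \left(3050827 - 1325\right) \left(\left(1544 + 2 \left(\left(5 - 383\right) - 501\right)\right) - 4816527\right) = \left(3050827 - 1325\right) \left(\left(1544 + 2 \left(-378 - 501\right)\right) - 4816527\right) = 3049502 \left(\left(1544 + 2 \left(-879\right)\right) - 4816527\right) = 3049502 \left(\left(1544 - 1758\right) - 4816527\right) = 3049502 \left(-214 - 4816527\right) = 3049502 \left(-4816741\right) = -14688661312982$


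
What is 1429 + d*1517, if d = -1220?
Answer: -1849311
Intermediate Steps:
1429 + d*1517 = 1429 - 1220*1517 = 1429 - 1850740 = -1849311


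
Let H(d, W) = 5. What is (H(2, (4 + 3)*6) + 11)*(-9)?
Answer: -144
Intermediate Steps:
(H(2, (4 + 3)*6) + 11)*(-9) = (5 + 11)*(-9) = 16*(-9) = -144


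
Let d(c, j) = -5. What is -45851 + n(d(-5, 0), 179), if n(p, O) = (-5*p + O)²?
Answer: -4235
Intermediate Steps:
n(p, O) = (O - 5*p)²
-45851 + n(d(-5, 0), 179) = -45851 + (179 - 5*(-5))² = -45851 + (179 + 25)² = -45851 + 204² = -45851 + 41616 = -4235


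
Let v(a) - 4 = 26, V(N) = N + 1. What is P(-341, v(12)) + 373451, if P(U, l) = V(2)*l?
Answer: 373541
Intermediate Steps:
V(N) = 1 + N
v(a) = 30 (v(a) = 4 + 26 = 30)
P(U, l) = 3*l (P(U, l) = (1 + 2)*l = 3*l)
P(-341, v(12)) + 373451 = 3*30 + 373451 = 90 + 373451 = 373541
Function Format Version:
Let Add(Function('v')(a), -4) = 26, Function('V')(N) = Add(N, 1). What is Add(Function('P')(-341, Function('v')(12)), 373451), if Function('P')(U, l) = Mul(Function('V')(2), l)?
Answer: 373541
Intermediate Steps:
Function('V')(N) = Add(1, N)
Function('v')(a) = 30 (Function('v')(a) = Add(4, 26) = 30)
Function('P')(U, l) = Mul(3, l) (Function('P')(U, l) = Mul(Add(1, 2), l) = Mul(3, l))
Add(Function('P')(-341, Function('v')(12)), 373451) = Add(Mul(3, 30), 373451) = Add(90, 373451) = 373541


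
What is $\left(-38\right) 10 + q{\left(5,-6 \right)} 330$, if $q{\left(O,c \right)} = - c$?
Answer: $1600$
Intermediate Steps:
$\left(-38\right) 10 + q{\left(5,-6 \right)} 330 = \left(-38\right) 10 + \left(-1\right) \left(-6\right) 330 = -380 + 6 \cdot 330 = -380 + 1980 = 1600$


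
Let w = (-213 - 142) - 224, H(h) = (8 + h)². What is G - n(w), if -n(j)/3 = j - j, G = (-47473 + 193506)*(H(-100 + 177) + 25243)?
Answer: 4741399444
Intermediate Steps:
w = -579 (w = -355 - 224 = -579)
G = 4741399444 (G = (-47473 + 193506)*((8 + (-100 + 177))² + 25243) = 146033*((8 + 77)² + 25243) = 146033*(85² + 25243) = 146033*(7225 + 25243) = 146033*32468 = 4741399444)
n(j) = 0 (n(j) = -3*(j - j) = -3*0 = 0)
G - n(w) = 4741399444 - 1*0 = 4741399444 + 0 = 4741399444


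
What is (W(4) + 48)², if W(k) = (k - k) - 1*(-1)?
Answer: 2401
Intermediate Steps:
W(k) = 1 (W(k) = 0 + 1 = 1)
(W(4) + 48)² = (1 + 48)² = 49² = 2401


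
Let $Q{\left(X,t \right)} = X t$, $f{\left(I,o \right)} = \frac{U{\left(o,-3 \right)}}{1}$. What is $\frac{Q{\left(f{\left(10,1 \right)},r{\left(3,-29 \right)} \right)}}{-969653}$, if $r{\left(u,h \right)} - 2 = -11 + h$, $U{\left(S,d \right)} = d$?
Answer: $- \frac{114}{969653} \approx -0.00011757$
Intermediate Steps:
$r{\left(u,h \right)} = -9 + h$ ($r{\left(u,h \right)} = 2 + \left(-11 + h\right) = -9 + h$)
$f{\left(I,o \right)} = -3$ ($f{\left(I,o \right)} = - \frac{3}{1} = \left(-3\right) 1 = -3$)
$\frac{Q{\left(f{\left(10,1 \right)},r{\left(3,-29 \right)} \right)}}{-969653} = \frac{\left(-3\right) \left(-9 - 29\right)}{-969653} = \left(-3\right) \left(-38\right) \left(- \frac{1}{969653}\right) = 114 \left(- \frac{1}{969653}\right) = - \frac{114}{969653}$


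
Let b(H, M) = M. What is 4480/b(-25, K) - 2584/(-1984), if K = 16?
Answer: 69763/248 ≈ 281.30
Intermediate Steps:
4480/b(-25, K) - 2584/(-1984) = 4480/16 - 2584/(-1984) = 4480*(1/16) - 2584*(-1/1984) = 280 + 323/248 = 69763/248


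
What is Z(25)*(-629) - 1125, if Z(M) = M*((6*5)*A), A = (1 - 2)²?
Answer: -472875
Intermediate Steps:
A = 1 (A = (-1)² = 1)
Z(M) = 30*M (Z(M) = M*((6*5)*1) = M*(30*1) = M*30 = 30*M)
Z(25)*(-629) - 1125 = (30*25)*(-629) - 1125 = 750*(-629) - 1125 = -471750 - 1125 = -472875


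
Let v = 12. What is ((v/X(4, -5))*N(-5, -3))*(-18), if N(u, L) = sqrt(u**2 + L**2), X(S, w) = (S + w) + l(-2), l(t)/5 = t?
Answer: 216*sqrt(34)/11 ≈ 114.50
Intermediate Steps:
l(t) = 5*t
X(S, w) = -10 + S + w (X(S, w) = (S + w) + 5*(-2) = (S + w) - 10 = -10 + S + w)
N(u, L) = sqrt(L**2 + u**2)
((v/X(4, -5))*N(-5, -3))*(-18) = ((12/(-10 + 4 - 5))*sqrt((-3)**2 + (-5)**2))*(-18) = ((12/(-11))*sqrt(9 + 25))*(-18) = ((12*(-1/11))*sqrt(34))*(-18) = -12*sqrt(34)/11*(-18) = 216*sqrt(34)/11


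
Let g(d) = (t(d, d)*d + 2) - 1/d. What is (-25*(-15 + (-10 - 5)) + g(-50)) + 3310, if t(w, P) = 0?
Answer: 203101/50 ≈ 4062.0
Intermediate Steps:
g(d) = 2 - 1/d (g(d) = (0*d + 2) - 1/d = (0 + 2) - 1/d = 2 - 1/d)
(-25*(-15 + (-10 - 5)) + g(-50)) + 3310 = (-25*(-15 + (-10 - 5)) + (2 - 1/(-50))) + 3310 = (-25*(-15 - 15) + (2 - 1*(-1/50))) + 3310 = (-25*(-30) + (2 + 1/50)) + 3310 = (750 + 101/50) + 3310 = 37601/50 + 3310 = 203101/50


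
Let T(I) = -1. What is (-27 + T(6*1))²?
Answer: 784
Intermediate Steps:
(-27 + T(6*1))² = (-27 - 1)² = (-28)² = 784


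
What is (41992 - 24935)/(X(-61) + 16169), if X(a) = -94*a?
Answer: 17057/21903 ≈ 0.77875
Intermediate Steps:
(41992 - 24935)/(X(-61) + 16169) = (41992 - 24935)/(-94*(-61) + 16169) = 17057/(5734 + 16169) = 17057/21903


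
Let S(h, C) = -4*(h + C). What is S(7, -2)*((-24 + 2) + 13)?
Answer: 180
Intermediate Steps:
S(h, C) = -4*C - 4*h (S(h, C) = -4*(C + h) = -4*C - 4*h)
S(7, -2)*((-24 + 2) + 13) = (-4*(-2) - 4*7)*((-24 + 2) + 13) = (8 - 28)*(-22 + 13) = -20*(-9) = 180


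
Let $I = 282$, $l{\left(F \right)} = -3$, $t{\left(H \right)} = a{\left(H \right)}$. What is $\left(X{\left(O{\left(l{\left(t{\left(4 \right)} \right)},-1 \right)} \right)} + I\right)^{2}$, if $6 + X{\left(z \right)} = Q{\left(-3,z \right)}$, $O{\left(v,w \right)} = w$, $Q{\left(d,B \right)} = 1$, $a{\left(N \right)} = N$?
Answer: $76729$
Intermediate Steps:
$t{\left(H \right)} = H$
$X{\left(z \right)} = -5$ ($X{\left(z \right)} = -6 + 1 = -5$)
$\left(X{\left(O{\left(l{\left(t{\left(4 \right)} \right)},-1 \right)} \right)} + I\right)^{2} = \left(-5 + 282\right)^{2} = 277^{2} = 76729$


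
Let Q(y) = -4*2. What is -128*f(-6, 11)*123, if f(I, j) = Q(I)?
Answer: 125952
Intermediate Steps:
Q(y) = -8
f(I, j) = -8
-128*f(-6, 11)*123 = -128*(-8)*123 = 1024*123 = 125952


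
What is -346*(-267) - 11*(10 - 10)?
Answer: 92382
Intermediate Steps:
-346*(-267) - 11*(10 - 10) = 92382 - 11*0 = 92382 + 0 = 92382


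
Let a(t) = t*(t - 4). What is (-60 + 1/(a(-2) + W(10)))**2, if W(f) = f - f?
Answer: 516961/144 ≈ 3590.0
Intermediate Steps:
a(t) = t*(-4 + t)
W(f) = 0
(-60 + 1/(a(-2) + W(10)))**2 = (-60 + 1/(-2*(-4 - 2) + 0))**2 = (-60 + 1/(-2*(-6) + 0))**2 = (-60 + 1/(12 + 0))**2 = (-60 + 1/12)**2 = (-719/12)**2 = 516961/144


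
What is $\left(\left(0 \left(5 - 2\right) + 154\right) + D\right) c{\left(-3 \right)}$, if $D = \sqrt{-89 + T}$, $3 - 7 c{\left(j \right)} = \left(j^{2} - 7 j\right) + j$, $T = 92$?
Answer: $-528 - \frac{24 \sqrt{3}}{7} \approx -533.94$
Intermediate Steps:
$c{\left(j \right)} = \frac{3}{7} - \frac{j^{2}}{7} + \frac{6 j}{7}$ ($c{\left(j \right)} = \frac{3}{7} - \frac{\left(j^{2} - 7 j\right) + j}{7} = \frac{3}{7} - \frac{j^{2} - 6 j}{7} = \frac{3}{7} - \left(- \frac{6 j}{7} + \frac{j^{2}}{7}\right) = \frac{3}{7} - \frac{j^{2}}{7} + \frac{6 j}{7}$)
$D = \sqrt{3}$ ($D = \sqrt{-89 + 92} = \sqrt{3} \approx 1.732$)
$\left(\left(0 \left(5 - 2\right) + 154\right) + D\right) c{\left(-3 \right)} = \left(\left(0 \left(5 - 2\right) + 154\right) + \sqrt{3}\right) \left(\frac{3}{7} - \frac{\left(-3\right)^{2}}{7} + \frac{6}{7} \left(-3\right)\right) = \left(\left(0 \cdot 3 + 154\right) + \sqrt{3}\right) \left(\frac{3}{7} - \frac{9}{7} - \frac{18}{7}\right) = \left(\left(0 + 154\right) + \sqrt{3}\right) \left(\frac{3}{7} - \frac{9}{7} - \frac{18}{7}\right) = \left(154 + \sqrt{3}\right) \left(- \frac{24}{7}\right) = -528 - \frac{24 \sqrt{3}}{7}$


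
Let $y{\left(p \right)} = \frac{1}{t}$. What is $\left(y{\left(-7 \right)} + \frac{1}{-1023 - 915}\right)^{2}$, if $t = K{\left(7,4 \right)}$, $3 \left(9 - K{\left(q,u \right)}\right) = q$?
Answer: $\frac{8392609}{375584400} \approx 0.022345$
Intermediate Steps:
$K{\left(q,u \right)} = 9 - \frac{q}{3}$
$t = \frac{20}{3}$ ($t = 9 - \frac{7}{3} = \frac{20}{3} \approx 6.6667$)
$y{\left(p \right)} = \frac{3}{20}$ ($y{\left(p \right)} = \frac{1}{\frac{20}{3}} = \frac{3}{20}$)
$\left(y{\left(-7 \right)} + \frac{1}{-1023 - 915}\right)^{2} = \left(\frac{3}{20} + \frac{1}{-1023 - 915}\right)^{2} = \left(\frac{3}{20} + \frac{1}{-1938}\right)^{2} = \left(\frac{3}{20} - \frac{1}{1938}\right)^{2} = \left(\frac{2897}{19380}\right)^{2} = \frac{8392609}{375584400}$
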